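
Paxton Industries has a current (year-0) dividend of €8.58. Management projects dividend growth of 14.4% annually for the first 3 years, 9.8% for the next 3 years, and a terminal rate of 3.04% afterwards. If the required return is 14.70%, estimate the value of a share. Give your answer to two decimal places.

Three-stage DDM. Project D₁…D_6; terminal Gordon value at t=6 with g = 0.0304; discount at r = 0.147.
D_1 = 9.8155
D_2 = 11.2290
D_3 = 12.8459
D_4 = 14.1048
D_5 = 15.4871
D_6 = 17.0048
TV_6 = 17.5218/(0.147−0.0304) = 150.2726
P₀ = Σ Dₜ/(1+r)ᵗ + TV_6/(1+r)^6 = 115.0168

€115.02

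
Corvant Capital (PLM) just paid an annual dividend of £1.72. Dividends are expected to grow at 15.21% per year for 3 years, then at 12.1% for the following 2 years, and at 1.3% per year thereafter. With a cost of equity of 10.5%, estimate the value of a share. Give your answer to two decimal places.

Three-stage DDM. Project D₁…D_5; terminal Gordon value at t=5 with g = 0.013; discount at r = 0.105.
D_1 = 1.9816
D_2 = 2.2830
D_3 = 2.6303
D_4 = 2.9485
D_5 = 3.3053
TV_5 = 3.3483/(0.105−0.013) = 36.3942
P₀ = Σ Dₜ/(1+r)ᵗ + TV_5/(1+r)^5 = 31.6878

£31.69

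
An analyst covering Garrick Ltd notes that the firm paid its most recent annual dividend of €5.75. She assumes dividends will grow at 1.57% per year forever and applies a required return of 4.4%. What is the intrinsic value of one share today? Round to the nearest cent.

Gordon growth model: P₀ = D₁/(r − g). D₁ = 5.75 × (1 + 0.0157) = 5.8403.
P₀ = 5.8403 / (0.044 − 0.0157) = 5.8403 / 0.0283 = 206.3701

€206.37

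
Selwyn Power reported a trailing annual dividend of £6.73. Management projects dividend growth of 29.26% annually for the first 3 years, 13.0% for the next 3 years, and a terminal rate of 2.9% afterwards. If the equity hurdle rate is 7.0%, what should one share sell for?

Three-stage DDM. Project D₁…D_6; terminal Gordon value at t=6 with g = 0.029; discount at r = 0.07.
D_1 = 8.6992
D_2 = 11.2446
D_3 = 14.5347
D_4 = 16.4243
D_5 = 18.5594
D_6 = 20.9721
TV_6 = 21.5803/(0.07−0.029) = 526.3497
P₀ = Σ Dₜ/(1+r)ᵗ + TV_6/(1+r)^6 = 420.2825

£420.28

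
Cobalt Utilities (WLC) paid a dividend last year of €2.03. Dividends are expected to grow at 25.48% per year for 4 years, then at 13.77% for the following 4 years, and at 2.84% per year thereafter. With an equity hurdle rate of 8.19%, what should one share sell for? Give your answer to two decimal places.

Three-stage DDM. Project D₁…D_8; terminal Gordon value at t=8 with g = 0.0284; discount at r = 0.0819.
D_1 = 2.5472
D_2 = 3.1963
D_3 = 4.0107
D_4 = 5.0326
D_5 = 5.7256
D_6 = 6.5140
D_7 = 7.4110
D_8 = 8.4315
TV_8 = 8.6710/(0.0819−0.0284) = 162.0740
P₀ = Σ Dₜ/(1+r)ᵗ + TV_8/(1+r)^8 = 114.9538

€114.95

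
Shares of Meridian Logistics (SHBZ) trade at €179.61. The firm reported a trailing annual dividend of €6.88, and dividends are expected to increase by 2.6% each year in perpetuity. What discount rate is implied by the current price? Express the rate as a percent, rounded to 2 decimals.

6.53%

Rearranging the constant-growth DDM: r = D₁/P₀ + g.
D₁ = 6.88 × (1 + 0.026) = 7.0589.
r = 7.0589 / 179.61 + 0.026 = 0.03930 + 0.026 = 0.06530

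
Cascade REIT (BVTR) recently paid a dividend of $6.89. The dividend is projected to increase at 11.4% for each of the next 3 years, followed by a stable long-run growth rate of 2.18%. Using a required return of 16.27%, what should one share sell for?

Two-stage DDM. Project D₁…D_3 at 0.114, terminal growth 0.0218, discount at r = 0.1627.
D_1 = 7.6755
D_2 = 8.5505
D_3 = 9.5252
Terminal value at t=3: TV = D_4/(r−g) = 9.7329/(0.1627−0.0218) = 69.0764
P₀ = 7.6755/(1+0.1627)^1 + 8.5505/(1+0.1627)^2 + 9.5252/(1+0.1627)^3 + 69.0764/(1+0.1627)^3 = 62.9330

$62.93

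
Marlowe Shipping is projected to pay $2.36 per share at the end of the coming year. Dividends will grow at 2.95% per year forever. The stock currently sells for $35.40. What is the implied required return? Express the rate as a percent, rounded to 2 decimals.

9.62%

Rearranging the constant-growth DDM: r = D₁/P₀ + g.
r = 2.3600 / 35.40 + 0.0295 = 0.06667 + 0.0295 = 0.09617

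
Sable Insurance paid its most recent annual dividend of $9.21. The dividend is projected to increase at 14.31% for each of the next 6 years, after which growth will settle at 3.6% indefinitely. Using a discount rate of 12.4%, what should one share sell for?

Two-stage DDM. Project D₁…D_6 at 0.1431, terminal growth 0.036, discount at r = 0.124.
D_1 = 10.5280
D_2 = 12.0345
D_3 = 13.7566
D_4 = 15.7252
D_5 = 17.9755
D_6 = 20.5478
Terminal value at t=6: TV = D_7/(r−g) = 21.2875/(0.124−0.036) = 241.9034
P₀ = 10.5280/(1+0.124)^1 + 12.0345/(1+0.124)^2 + 13.7566/(1+0.124)^3 + 15.7252/(1+0.124)^4 + 17.9755/(1+0.124)^5 + 20.5478/(1+0.124)^6 + 241.9034/(1+0.124)^6 = 178.6034

$178.60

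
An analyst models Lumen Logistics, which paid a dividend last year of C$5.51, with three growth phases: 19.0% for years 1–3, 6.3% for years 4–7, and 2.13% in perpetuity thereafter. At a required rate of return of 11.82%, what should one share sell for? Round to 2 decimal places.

Three-stage DDM. Project D₁…D_7; terminal Gordon value at t=7 with g = 0.0213; discount at r = 0.1182.
D_1 = 6.5569
D_2 = 7.8027
D_3 = 9.2852
D_4 = 9.8702
D_5 = 10.4920
D_6 = 11.1530
D_7 = 11.8557
TV_7 = 12.1082/(0.1182−0.0213) = 124.9554
P₀ = Σ Dₜ/(1+r)ᵗ + TV_7/(1+r)^7 = 99.3522

C$99.35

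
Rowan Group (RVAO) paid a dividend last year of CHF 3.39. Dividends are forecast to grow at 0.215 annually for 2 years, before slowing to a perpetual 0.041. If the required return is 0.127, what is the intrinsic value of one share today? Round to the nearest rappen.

Two-stage DDM. Project D₁…D_2 at 0.215, terminal growth 0.041, discount at r = 0.127.
D_1 = 4.1189
D_2 = 5.0044
Terminal value at t=2: TV = D_3/(r−g) = 5.2096/(0.127−0.041) = 60.5765
P₀ = 4.1189/(1+0.127)^1 + 5.0044/(1+0.127)^2 + 60.5765/(1+0.127)^2 = 55.2880

CHF 55.29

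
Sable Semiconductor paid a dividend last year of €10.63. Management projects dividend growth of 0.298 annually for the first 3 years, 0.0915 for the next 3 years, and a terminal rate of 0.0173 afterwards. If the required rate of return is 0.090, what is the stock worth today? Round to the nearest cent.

Three-stage DDM. Project D₁…D_6; terminal Gordon value at t=6 with g = 0.0173; discount at r = 0.09.
D_1 = 13.7977
D_2 = 17.9095
D_3 = 23.2465
D_4 = 25.3735
D_5 = 27.6952
D_6 = 30.2293
TV_6 = 30.7523/(0.09−0.0173) = 423.0028
P₀ = Σ Dₜ/(1+r)ᵗ + TV_6/(1+r)^6 = 351.9058

€351.91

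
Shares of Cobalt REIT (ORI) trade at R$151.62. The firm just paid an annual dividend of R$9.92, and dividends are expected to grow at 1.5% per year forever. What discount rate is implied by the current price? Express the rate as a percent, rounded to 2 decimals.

Rearranging the constant-growth DDM: r = D₁/P₀ + g.
D₁ = 9.92 × (1 + 0.015) = 10.0688.
r = 10.0688 / 151.62 + 0.015 = 0.06641 + 0.015 = 0.08141

8.14%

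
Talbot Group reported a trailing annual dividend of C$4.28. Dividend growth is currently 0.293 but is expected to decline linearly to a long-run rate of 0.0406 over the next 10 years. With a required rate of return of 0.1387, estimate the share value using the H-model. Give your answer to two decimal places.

C$100.46

H-model: P₀ = D₀[(1+g_L) + H(g_S−g_L)]/(r−g_L), with H = 10/2 = 5.
P₀ = 4.28 × [(1+0.0406) + 5×(0.293−0.0406)] / (0.1387−0.0406)
   = 4.28 × 2.3026 / 0.0981 = 100.4600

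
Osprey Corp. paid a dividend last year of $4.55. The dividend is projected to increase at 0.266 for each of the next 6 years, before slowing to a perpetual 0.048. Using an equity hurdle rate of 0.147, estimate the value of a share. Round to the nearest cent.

$126.20

Two-stage DDM. Project D₁…D_6 at 0.266, terminal growth 0.048, discount at r = 0.147.
D_1 = 5.7603
D_2 = 7.2925
D_3 = 9.2324
D_4 = 11.6882
D_5 = 14.7972
D_6 = 18.7333
Terminal value at t=6: TV = D_7/(r−g) = 19.6325/(0.147−0.048) = 198.3078
P₀ = 5.7603/(1+0.147)^1 + 7.2925/(1+0.147)^2 + 9.2324/(1+0.147)^3 + 11.6882/(1+0.147)^4 + 14.7972/(1+0.147)^5 + 18.7333/(1+0.147)^6 + 198.3078/(1+0.147)^6 = 126.2048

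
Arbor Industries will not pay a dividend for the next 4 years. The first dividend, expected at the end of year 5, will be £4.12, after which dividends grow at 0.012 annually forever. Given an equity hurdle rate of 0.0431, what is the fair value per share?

£111.90

Deferred-dividend DDM. At t=4 the remaining stream is a growing perpetuity with first payment D_5 = 4.12.
V_4 = D_5/(r−g) = 4.12/(0.0431−0.012) = 132.4759
P₀ = V_4/(1+r)^4 = 132.4759/(1+0.0431)^4 = 111.9008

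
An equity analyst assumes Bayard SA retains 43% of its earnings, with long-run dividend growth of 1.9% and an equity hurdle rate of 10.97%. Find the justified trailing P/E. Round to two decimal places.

Payout ratio b = 1 − 0.43 = 0.57.
Justified trailing P/E = b(1+g)/(r−g) = 0.57×(1+0.019)/(0.1097−0.019) = 6.4039

6.40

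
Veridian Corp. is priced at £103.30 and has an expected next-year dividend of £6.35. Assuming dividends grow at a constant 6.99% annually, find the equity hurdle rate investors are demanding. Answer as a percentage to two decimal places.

13.14%

Rearranging the constant-growth DDM: r = D₁/P₀ + g.
r = 6.3500 / 103.30 + 0.0699 = 0.06147 + 0.0699 = 0.13137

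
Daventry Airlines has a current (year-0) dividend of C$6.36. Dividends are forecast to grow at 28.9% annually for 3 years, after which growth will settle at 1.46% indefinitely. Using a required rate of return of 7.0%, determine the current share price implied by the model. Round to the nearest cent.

Two-stage DDM. Project D₁…D_3 at 0.289, terminal growth 0.0146, discount at r = 0.07.
D_1 = 8.1980
D_2 = 10.5673
D_3 = 13.6212
Terminal value at t=3: TV = D_4/(r−g) = 13.8201/(0.07−0.0146) = 249.4600
P₀ = 8.1980/(1+0.07)^1 + 10.5673/(1+0.07)^2 + 13.6212/(1+0.07)^3 + 249.4600/(1+0.07)^3 = 231.6442

C$231.64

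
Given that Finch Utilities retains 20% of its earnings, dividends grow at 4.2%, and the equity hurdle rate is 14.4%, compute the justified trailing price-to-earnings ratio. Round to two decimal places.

Payout ratio b = 1 − 0.20 = 0.80.
Justified trailing P/E = b(1+g)/(r−g) = 0.80×(1+0.042)/(0.144−0.042) = 8.1725

8.17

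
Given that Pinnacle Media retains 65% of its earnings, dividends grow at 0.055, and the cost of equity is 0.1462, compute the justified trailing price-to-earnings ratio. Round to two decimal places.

4.05

Payout ratio b = 1 − 0.65 = 0.35.
Justified trailing P/E = b(1+g)/(r−g) = 0.35×(1+0.055)/(0.1462−0.055) = 4.0488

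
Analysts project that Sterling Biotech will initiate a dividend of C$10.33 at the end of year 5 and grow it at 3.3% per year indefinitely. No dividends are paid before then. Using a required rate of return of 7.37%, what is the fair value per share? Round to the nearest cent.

C$190.97

Deferred-dividend DDM. At t=4 the remaining stream is a growing perpetuity with first payment D_5 = 10.33.
V_4 = D_5/(r−g) = 10.33/(0.0737−0.033) = 253.8084
P₀ = V_4/(1+r)^4 = 253.8084/(1+0.0737)^4 = 190.9739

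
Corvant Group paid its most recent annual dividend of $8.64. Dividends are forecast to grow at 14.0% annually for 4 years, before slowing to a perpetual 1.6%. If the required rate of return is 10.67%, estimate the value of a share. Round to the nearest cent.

$146.21

Two-stage DDM. Project D₁…D_4 at 0.14, terminal growth 0.016, discount at r = 0.1067.
D_1 = 9.8496
D_2 = 11.2285
D_3 = 12.8005
D_4 = 14.5926
Terminal value at t=4: TV = D_5/(r−g) = 14.8261/(0.1067−0.016) = 163.4630
P₀ = 9.8496/(1+0.1067)^1 + 11.2285/(1+0.1067)^2 + 12.8005/(1+0.1067)^3 + 14.5926/(1+0.1067)^4 + 163.4630/(1+0.1067)^4 = 146.2074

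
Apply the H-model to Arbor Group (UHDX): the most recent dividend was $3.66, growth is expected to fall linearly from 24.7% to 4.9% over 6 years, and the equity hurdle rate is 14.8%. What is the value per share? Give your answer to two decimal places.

$60.74

H-model: P₀ = D₀[(1+g_L) + H(g_S−g_L)]/(r−g_L), with H = 6/2 = 3.
P₀ = 3.66 × [(1+0.049) + 3×(0.247−0.049)] / (0.148−0.049)
   = 3.66 × 1.6430 / 0.099 = 60.7412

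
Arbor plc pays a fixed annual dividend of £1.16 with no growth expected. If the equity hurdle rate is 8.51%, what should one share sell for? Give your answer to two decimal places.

Zero-growth DDM (perpetuity): P₀ = D/r = 1.16 / 0.0851 = 13.6310

£13.63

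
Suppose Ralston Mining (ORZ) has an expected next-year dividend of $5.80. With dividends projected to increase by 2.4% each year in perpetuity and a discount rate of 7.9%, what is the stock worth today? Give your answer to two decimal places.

$105.45

Gordon growth model: P₀ = D₁/(r − g), with D₁ = 5.80 given directly.
P₀ = 5.8000 / (0.079 − 0.024) = 5.8000 / 0.055 = 105.4545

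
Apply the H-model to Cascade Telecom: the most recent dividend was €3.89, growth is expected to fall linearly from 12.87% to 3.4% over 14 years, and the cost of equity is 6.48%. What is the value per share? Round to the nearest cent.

H-model: P₀ = D₀[(1+g_L) + H(g_S−g_L)]/(r−g_L), with H = 14/2 = 7.
P₀ = 3.89 × [(1+0.034) + 7×(0.1287−0.034)] / (0.0648−0.034)
   = 3.89 × 1.6969 / 0.0308 = 214.3163

€214.32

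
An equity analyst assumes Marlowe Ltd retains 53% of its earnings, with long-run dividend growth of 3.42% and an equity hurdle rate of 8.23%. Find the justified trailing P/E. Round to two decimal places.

10.11

Payout ratio b = 1 − 0.53 = 0.47.
Justified trailing P/E = b(1+g)/(r−g) = 0.47×(1+0.0342)/(0.0823−0.0342) = 10.1055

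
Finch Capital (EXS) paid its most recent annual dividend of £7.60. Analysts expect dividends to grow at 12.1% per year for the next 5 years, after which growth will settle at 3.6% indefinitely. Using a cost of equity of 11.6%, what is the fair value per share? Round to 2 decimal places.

Two-stage DDM. Project D₁…D_5 at 0.121, terminal growth 0.036, discount at r = 0.116.
D_1 = 8.5196
D_2 = 9.5505
D_3 = 10.7061
D_4 = 12.0015
D_5 = 13.4537
Terminal value at t=5: TV = D_6/(r−g) = 13.9380/(0.116−0.036) = 174.2254
P₀ = 8.5196/(1+0.116)^1 + 9.5505/(1+0.116)^2 + 10.7061/(1+0.116)^3 + 12.0015/(1+0.116)^4 + 13.4537/(1+0.116)^5 + 174.2254/(1+0.116)^5 = 139.1584

£139.16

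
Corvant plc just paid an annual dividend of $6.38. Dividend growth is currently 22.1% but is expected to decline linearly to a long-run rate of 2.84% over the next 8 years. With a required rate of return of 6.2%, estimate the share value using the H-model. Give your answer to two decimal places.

$341.56

H-model: P₀ = D₀[(1+g_L) + H(g_S−g_L)]/(r−g_L), with H = 8/2 = 4.
P₀ = 6.38 × [(1+0.0284) + 4×(0.221−0.0284)] / (0.062−0.0284)
   = 6.38 × 1.7988 / 0.0336 = 341.5579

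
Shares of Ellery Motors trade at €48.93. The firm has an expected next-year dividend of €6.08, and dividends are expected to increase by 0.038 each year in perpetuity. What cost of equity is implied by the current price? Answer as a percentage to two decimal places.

16.23%

Rearranging the constant-growth DDM: r = D₁/P₀ + g.
r = 6.0800 / 48.93 + 0.038 = 0.12426 + 0.038 = 0.16226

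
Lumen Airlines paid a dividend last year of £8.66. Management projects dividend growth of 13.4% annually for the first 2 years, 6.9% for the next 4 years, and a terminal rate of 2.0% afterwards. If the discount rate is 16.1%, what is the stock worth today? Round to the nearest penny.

£86.68

Three-stage DDM. Project D₁…D_6; terminal Gordon value at t=6 with g = 0.02; discount at r = 0.161.
D_1 = 9.8204
D_2 = 11.1364
D_3 = 11.9048
D_4 = 12.7262
D_5 = 13.6043
D_6 = 14.5430
TV_6 = 14.8339/(0.161−0.02) = 105.2049
P₀ = Σ Dₜ/(1+r)ᵗ + TV_6/(1+r)^6 = 86.6776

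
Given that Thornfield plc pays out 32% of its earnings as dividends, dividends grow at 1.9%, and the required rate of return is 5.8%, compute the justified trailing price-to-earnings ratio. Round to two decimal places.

Justified trailing P/E = b(1+g)/(r−g) = 0.32×(1+0.019)/(0.058−0.019) = 8.3610

8.36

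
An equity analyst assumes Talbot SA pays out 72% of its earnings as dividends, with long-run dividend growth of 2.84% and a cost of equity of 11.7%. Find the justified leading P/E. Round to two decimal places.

8.13

Justified leading P/E = b/(r−g) = 0.72/(0.117−0.0284) = 8.1264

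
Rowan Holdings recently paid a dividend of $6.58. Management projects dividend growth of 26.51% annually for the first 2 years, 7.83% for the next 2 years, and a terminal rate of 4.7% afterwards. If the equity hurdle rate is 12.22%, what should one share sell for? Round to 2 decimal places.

Three-stage DDM. Project D₁…D_4; terminal Gordon value at t=4 with g = 0.047; discount at r = 0.1222.
D_1 = 8.3244
D_2 = 10.5311
D_3 = 11.3557
D_4 = 12.2449
TV_4 = 12.8204/(0.1222−0.047) = 170.4840
P₀ = Σ Dₜ/(1+r)ᵗ + TV_4/(1+r)^4 = 139.0353

$139.04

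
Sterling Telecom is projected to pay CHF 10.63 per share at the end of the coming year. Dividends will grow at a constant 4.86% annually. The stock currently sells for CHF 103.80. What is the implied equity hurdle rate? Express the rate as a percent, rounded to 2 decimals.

15.10%

Rearranging the constant-growth DDM: r = D₁/P₀ + g.
r = 10.6300 / 103.80 + 0.0486 = 0.10241 + 0.0486 = 0.15101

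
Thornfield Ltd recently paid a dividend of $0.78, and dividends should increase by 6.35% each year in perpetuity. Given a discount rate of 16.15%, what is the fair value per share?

$8.46

Gordon growth model: P₀ = D₁/(r − g). D₁ = 0.78 × (1 + 0.0635) = 0.8295.
P₀ = 0.8295 / (0.1615 − 0.0635) = 0.8295 / 0.098 = 8.4646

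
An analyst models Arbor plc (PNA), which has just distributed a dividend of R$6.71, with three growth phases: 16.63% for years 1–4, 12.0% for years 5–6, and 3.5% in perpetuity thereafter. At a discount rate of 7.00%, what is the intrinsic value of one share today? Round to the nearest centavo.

Three-stage DDM. Project D₁…D_6; terminal Gordon value at t=6 with g = 0.035; discount at r = 0.07.
D_1 = 7.8259
D_2 = 9.1273
D_3 = 10.6452
D_4 = 12.4155
D_5 = 13.9053
D_6 = 15.5740
TV_6 = 16.1191/(0.07−0.035) = 460.5449
P₀ = Σ Dₜ/(1+r)ᵗ + TV_6/(1+r)^6 = 360.6198

R$360.62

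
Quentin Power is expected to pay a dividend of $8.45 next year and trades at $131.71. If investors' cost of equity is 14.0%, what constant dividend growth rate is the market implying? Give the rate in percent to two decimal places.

From P₀ = D₁/(r − g), the implied growth is g = r − D₁/P₀.
g = 0.14 − 8.45/131.71 = 0.14 − 0.06416 = 0.07584

7.58%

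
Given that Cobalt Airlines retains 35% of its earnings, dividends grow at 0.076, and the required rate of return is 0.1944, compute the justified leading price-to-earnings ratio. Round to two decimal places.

Payout ratio b = 1 − 0.35 = 0.65.
Justified leading P/E = b/(r−g) = 0.65/(0.1944−0.076) = 5.4899

5.49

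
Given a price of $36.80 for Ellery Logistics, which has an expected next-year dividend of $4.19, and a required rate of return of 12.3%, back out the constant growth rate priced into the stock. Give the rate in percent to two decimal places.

0.91%

From P₀ = D₁/(r − g), the implied growth is g = r − D₁/P₀.
g = 0.123 − 4.19/36.80 = 0.123 − 0.11386 = 0.00914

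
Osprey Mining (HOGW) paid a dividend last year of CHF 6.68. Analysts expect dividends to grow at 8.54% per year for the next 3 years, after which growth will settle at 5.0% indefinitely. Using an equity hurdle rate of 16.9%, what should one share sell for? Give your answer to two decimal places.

Two-stage DDM. Project D₁…D_3 at 0.0854, terminal growth 0.05, discount at r = 0.169.
D_1 = 7.2505
D_2 = 7.8697
D_3 = 8.5417
Terminal value at t=3: TV = D_4/(r−g) = 8.9688/(0.169−0.05) = 75.3682
P₀ = 7.2505/(1+0.169)^1 + 7.8697/(1+0.169)^2 + 8.5417/(1+0.169)^3 + 75.3682/(1+0.169)^3 = 64.4865

CHF 64.49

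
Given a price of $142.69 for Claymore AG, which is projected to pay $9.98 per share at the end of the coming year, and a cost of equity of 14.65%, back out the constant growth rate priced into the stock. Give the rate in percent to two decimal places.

From P₀ = D₁/(r − g), the implied growth is g = r − D₁/P₀.
g = 0.1465 − 9.98/142.69 = 0.1465 − 0.06994 = 0.07656

7.66%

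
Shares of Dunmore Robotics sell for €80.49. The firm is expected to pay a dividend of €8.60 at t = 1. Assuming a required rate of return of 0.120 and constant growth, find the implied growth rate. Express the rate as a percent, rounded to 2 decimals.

1.32%

From P₀ = D₁/(r − g), the implied growth is g = r − D₁/P₀.
g = 0.12 − 8.60/80.49 = 0.12 − 0.10685 = 0.01315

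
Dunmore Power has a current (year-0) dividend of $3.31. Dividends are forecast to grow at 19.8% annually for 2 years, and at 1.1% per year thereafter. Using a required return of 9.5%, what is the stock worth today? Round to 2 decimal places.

$55.27

Two-stage DDM. Project D₁…D_2 at 0.198, terminal growth 0.011, discount at r = 0.095.
D_1 = 3.9654
D_2 = 4.7505
Terminal value at t=2: TV = D_3/(r−g) = 4.8028/(0.095−0.011) = 57.1760
P₀ = 3.9654/(1+0.095)^1 + 4.7505/(1+0.095)^2 + 57.1760/(1+0.095)^2 = 55.2687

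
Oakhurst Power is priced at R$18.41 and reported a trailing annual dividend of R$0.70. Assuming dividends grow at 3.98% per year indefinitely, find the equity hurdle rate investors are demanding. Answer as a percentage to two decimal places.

7.93%

Rearranging the constant-growth DDM: r = D₁/P₀ + g.
D₁ = 0.70 × (1 + 0.0398) = 0.7279.
r = 0.7279 / 18.41 + 0.0398 = 0.03954 + 0.0398 = 0.07934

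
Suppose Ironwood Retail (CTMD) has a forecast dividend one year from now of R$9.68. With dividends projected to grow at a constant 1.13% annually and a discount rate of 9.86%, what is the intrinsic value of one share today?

R$110.88

Gordon growth model: P₀ = D₁/(r − g), with D₁ = 9.68 given directly.
P₀ = 9.6800 / (0.0986 − 0.0113) = 9.6800 / 0.0873 = 110.8820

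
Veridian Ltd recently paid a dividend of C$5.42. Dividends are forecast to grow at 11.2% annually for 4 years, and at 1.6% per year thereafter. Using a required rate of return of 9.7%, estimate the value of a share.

C$94.21

Two-stage DDM. Project D₁…D_4 at 0.112, terminal growth 0.016, discount at r = 0.097.
D_1 = 6.0270
D_2 = 6.7021
D_3 = 7.4527
D_4 = 8.2874
Terminal value at t=4: TV = D_5/(r−g) = 8.4200/(0.097−0.016) = 103.9506
P₀ = 6.0270/(1+0.097)^1 + 6.7021/(1+0.097)^2 + 7.4527/(1+0.097)^3 + 8.2874/(1+0.097)^4 + 103.9506/(1+0.097)^4 = 94.2108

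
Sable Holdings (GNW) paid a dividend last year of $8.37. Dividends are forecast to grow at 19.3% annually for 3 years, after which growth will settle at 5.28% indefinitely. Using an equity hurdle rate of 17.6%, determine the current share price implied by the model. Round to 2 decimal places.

$100.52

Two-stage DDM. Project D₁…D_3 at 0.193, terminal growth 0.0528, discount at r = 0.176.
D_1 = 9.9854
D_2 = 11.9126
D_3 = 14.2117
Terminal value at t=3: TV = D_4/(r−g) = 14.9621/(0.176−0.0528) = 121.4456
P₀ = 9.9854/(1+0.176)^1 + 11.9126/(1+0.176)^2 + 14.2117/(1+0.176)^3 + 121.4456/(1+0.176)^3 = 100.5154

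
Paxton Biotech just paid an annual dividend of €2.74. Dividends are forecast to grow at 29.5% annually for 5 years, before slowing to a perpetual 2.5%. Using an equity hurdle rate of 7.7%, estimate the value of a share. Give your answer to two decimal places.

€160.38

Two-stage DDM. Project D₁…D_5 at 0.295, terminal growth 0.025, discount at r = 0.077.
D_1 = 3.5483
D_2 = 4.5950
D_3 = 5.9506
D_4 = 7.7060
D_5 = 9.9793
Terminal value at t=5: TV = D_6/(r−g) = 10.2288/(0.077−0.025) = 196.7071
P₀ = 3.5483/(1+0.077)^1 + 4.5950/(1+0.077)^2 + 5.9506/(1+0.077)^3 + 7.7060/(1+0.077)^4 + 9.9793/(1+0.077)^5 + 196.7071/(1+0.077)^5 = 160.3843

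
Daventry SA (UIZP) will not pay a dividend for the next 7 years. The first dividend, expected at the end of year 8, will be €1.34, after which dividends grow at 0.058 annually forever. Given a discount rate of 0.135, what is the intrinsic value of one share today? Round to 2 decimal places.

€7.17

Deferred-dividend DDM. At t=7 the remaining stream is a growing perpetuity with first payment D_8 = 1.34.
V_7 = D_8/(r−g) = 1.34/(0.135−0.058) = 17.4026
P₀ = V_7/(1+r)^7 = 17.4026/(1+0.135)^7 = 7.1720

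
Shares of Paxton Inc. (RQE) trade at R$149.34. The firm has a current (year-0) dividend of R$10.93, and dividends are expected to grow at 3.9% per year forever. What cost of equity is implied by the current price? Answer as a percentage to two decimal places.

11.50%

Rearranging the constant-growth DDM: r = D₁/P₀ + g.
D₁ = 10.93 × (1 + 0.039) = 11.3563.
r = 11.3563 / 149.34 + 0.039 = 0.07604 + 0.039 = 0.11504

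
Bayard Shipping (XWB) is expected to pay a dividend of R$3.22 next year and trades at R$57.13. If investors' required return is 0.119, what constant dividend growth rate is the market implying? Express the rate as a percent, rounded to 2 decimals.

6.26%

From P₀ = D₁/(r − g), the implied growth is g = r − D₁/P₀.
g = 0.119 − 3.22/57.13 = 0.119 − 0.05636 = 0.06264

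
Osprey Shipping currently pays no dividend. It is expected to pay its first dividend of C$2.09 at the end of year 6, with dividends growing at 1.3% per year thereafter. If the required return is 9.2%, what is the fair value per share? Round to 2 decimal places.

Deferred-dividend DDM. At t=5 the remaining stream is a growing perpetuity with first payment D_6 = 2.09.
V_5 = D_6/(r−g) = 2.09/(0.092−0.013) = 26.4557
P₀ = V_5/(1+r)^5 = 26.4557/(1+0.092)^5 = 17.0375

C$17.04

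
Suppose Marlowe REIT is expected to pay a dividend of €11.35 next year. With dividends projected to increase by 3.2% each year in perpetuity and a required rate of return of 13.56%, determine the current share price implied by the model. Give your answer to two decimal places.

Gordon growth model: P₀ = D₁/(r − g), with D₁ = 11.35 given directly.
P₀ = 11.3500 / (0.1356 − 0.032) = 11.3500 / 0.1036 = 109.5560

€109.56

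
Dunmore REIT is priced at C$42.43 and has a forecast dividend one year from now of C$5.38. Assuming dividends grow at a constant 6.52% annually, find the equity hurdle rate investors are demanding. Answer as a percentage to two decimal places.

19.20%

Rearranging the constant-growth DDM: r = D₁/P₀ + g.
r = 5.3800 / 42.43 + 0.0652 = 0.12680 + 0.0652 = 0.19200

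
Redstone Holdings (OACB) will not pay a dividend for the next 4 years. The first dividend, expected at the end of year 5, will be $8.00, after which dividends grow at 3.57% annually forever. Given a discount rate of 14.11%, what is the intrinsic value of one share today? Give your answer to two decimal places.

Deferred-dividend DDM. At t=4 the remaining stream is a growing perpetuity with first payment D_5 = 8.00.
V_4 = D_5/(r−g) = 8.00/(0.1411−0.0357) = 75.9013
P₀ = V_4/(1+r)^4 = 75.9013/(1+0.1411)^4 = 44.7666

$44.77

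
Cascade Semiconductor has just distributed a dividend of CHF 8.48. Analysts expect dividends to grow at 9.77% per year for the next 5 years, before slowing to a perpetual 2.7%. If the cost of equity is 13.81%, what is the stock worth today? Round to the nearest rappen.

Two-stage DDM. Project D₁…D_5 at 0.0977, terminal growth 0.027, discount at r = 0.1381.
D_1 = 9.3085
D_2 = 10.2179
D_3 = 11.2162
D_4 = 12.3121
D_5 = 13.5149
Terminal value at t=5: TV = D_6/(r−g) = 13.8798/(0.1381−0.027) = 124.9311
P₀ = 9.3085/(1+0.1381)^1 + 10.2179/(1+0.1381)^2 + 11.2162/(1+0.1381)^3 + 12.3121/(1+0.1381)^4 + 13.5149/(1+0.1381)^5 + 124.9311/(1+0.1381)^5 = 103.5215

CHF 103.52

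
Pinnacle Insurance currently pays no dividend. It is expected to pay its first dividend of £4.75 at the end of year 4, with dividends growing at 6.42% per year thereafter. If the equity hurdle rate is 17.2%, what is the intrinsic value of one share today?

£27.37

Deferred-dividend DDM. At t=3 the remaining stream is a growing perpetuity with first payment D_4 = 4.75.
V_3 = D_4/(r−g) = 4.75/(0.172−0.0642) = 44.0631
P₀ = V_3/(1+r)^3 = 44.0631/(1+0.172)^3 = 27.3711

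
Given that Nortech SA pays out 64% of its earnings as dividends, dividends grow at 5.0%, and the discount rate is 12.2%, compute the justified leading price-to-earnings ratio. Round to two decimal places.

8.89

Justified leading P/E = b/(r−g) = 0.64/(0.122−0.05) = 8.8889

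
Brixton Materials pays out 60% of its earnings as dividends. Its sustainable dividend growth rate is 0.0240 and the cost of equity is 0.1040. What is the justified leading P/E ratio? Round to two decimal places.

Justified leading P/E = b/(r−g) = 0.60/(0.104−0.024) = 7.5000

7.50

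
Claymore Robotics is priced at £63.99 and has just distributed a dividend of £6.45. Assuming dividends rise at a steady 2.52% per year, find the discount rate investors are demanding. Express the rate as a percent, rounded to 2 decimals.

Rearranging the constant-growth DDM: r = D₁/P₀ + g.
D₁ = 6.45 × (1 + 0.0252) = 6.6125.
r = 6.6125 / 63.99 + 0.0252 = 0.10334 + 0.0252 = 0.12854

12.85%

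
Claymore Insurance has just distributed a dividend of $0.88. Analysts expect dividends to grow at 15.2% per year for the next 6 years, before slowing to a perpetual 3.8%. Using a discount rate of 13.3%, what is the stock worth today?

$16.22

Two-stage DDM. Project D₁…D_6 at 0.152, terminal growth 0.038, discount at r = 0.133.
D_1 = 1.0138
D_2 = 1.1679
D_3 = 1.3454
D_4 = 1.5499
D_5 = 1.7854
D_6 = 2.0568
Terminal value at t=6: TV = D_7/(r−g) = 2.1350/(0.133−0.038) = 22.4735
P₀ = 1.0138/(1+0.133)^1 + 1.1679/(1+0.133)^2 + 1.3454/(1+0.133)^3 + 1.5499/(1+0.133)^4 + 1.7854/(1+0.133)^5 + 2.0568/(1+0.133)^6 + 22.4735/(1+0.133)^6 = 16.2228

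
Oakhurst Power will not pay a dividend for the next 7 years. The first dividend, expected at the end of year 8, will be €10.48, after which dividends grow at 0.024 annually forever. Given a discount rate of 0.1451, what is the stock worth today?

€33.52

Deferred-dividend DDM. At t=7 the remaining stream is a growing perpetuity with first payment D_8 = 10.48.
V_7 = D_8/(r−g) = 10.48/(0.1451−0.024) = 86.5400
P₀ = V_7/(1+r)^7 = 86.5400/(1+0.1451)^7 = 33.5207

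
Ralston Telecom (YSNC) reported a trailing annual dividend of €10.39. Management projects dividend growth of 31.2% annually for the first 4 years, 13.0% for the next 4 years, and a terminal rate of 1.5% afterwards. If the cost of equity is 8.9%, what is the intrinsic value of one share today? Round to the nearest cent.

€511.85

Three-stage DDM. Project D₁…D_8; terminal Gordon value at t=8 with g = 0.015; discount at r = 0.089.
D_1 = 13.6317
D_2 = 17.8848
D_3 = 23.4648
D_4 = 30.7858
D_5 = 34.7880
D_6 = 39.3104
D_7 = 44.4208
D_8 = 50.1955
TV_8 = 50.9484/(0.089−0.015) = 688.4921
P₀ = Σ Dₜ/(1+r)ᵗ + TV_8/(1+r)^8 = 511.8510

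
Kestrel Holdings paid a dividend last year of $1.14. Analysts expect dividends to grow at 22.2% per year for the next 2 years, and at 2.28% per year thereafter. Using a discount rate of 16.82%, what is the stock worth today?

$11.21

Two-stage DDM. Project D₁…D_2 at 0.222, terminal growth 0.0228, discount at r = 0.1682.
D_1 = 1.3931
D_2 = 1.7023
Terminal value at t=2: TV = D_3/(r−g) = 1.7412/(0.1682−0.0228) = 11.9749
P₀ = 1.3931/(1+0.1682)^1 + 1.7023/(1+0.1682)^2 + 11.9749/(1+0.1682)^2 = 11.2148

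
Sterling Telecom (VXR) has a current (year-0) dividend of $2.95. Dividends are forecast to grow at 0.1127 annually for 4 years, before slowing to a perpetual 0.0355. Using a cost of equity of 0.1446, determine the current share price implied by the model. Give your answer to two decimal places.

$36.01

Two-stage DDM. Project D₁…D_4 at 0.1127, terminal growth 0.0355, discount at r = 0.1446.
D_1 = 3.2825
D_2 = 3.6524
D_3 = 4.0640
D_4 = 4.5220
Terminal value at t=4: TV = D_5/(r−g) = 4.6826/(0.1446−0.0355) = 42.9200
P₀ = 3.2825/(1+0.1446)^1 + 3.6524/(1+0.1446)^2 + 4.0640/(1+0.1446)^3 + 4.5220/(1+0.1446)^4 + 42.9200/(1+0.1446)^4 = 36.0065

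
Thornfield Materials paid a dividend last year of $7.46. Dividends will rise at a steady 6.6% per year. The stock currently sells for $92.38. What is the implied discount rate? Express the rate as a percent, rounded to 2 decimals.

15.21%

Rearranging the constant-growth DDM: r = D₁/P₀ + g.
D₁ = 7.46 × (1 + 0.066) = 7.9524.
r = 7.9524 / 92.38 + 0.066 = 0.08608 + 0.066 = 0.15208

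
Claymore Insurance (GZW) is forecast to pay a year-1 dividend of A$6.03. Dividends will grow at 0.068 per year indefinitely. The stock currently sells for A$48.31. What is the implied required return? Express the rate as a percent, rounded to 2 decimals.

Rearranging the constant-growth DDM: r = D₁/P₀ + g.
r = 6.0300 / 48.31 + 0.068 = 0.12482 + 0.068 = 0.19282

19.28%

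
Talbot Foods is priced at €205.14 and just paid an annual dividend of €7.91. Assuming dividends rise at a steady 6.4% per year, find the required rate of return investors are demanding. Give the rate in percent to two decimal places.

10.50%

Rearranging the constant-growth DDM: r = D₁/P₀ + g.
D₁ = 7.91 × (1 + 0.064) = 8.4162.
r = 8.4162 / 205.14 + 0.064 = 0.04103 + 0.064 = 0.10503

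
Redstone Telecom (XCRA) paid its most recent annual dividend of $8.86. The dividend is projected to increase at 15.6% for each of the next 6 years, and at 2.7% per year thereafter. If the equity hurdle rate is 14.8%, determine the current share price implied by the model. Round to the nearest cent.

$132.87

Two-stage DDM. Project D₁…D_6 at 0.156, terminal growth 0.027, discount at r = 0.148.
D_1 = 10.2422
D_2 = 11.8399
D_3 = 13.6870
D_4 = 15.8221
D_5 = 18.2904
D_6 = 21.1437
Terminal value at t=6: TV = D_7/(r−g) = 21.7146/(0.148−0.027) = 179.4592
P₀ = 10.2422/(1+0.148)^1 + 11.8399/(1+0.148)^2 + 13.6870/(1+0.148)^3 + 15.8221/(1+0.148)^4 + 18.2904/(1+0.148)^5 + 21.1437/(1+0.148)^6 + 179.4592/(1+0.148)^6 = 132.8715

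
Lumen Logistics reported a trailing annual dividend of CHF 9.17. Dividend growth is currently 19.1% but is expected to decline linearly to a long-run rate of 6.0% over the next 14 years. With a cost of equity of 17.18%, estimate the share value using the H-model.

CHF 162.16

H-model: P₀ = D₀[(1+g_L) + H(g_S−g_L)]/(r−g_L), with H = 14/2 = 7.
P₀ = 9.17 × [(1+0.06) + 7×(0.191−0.06)] / (0.1718−0.06)
   = 9.17 × 1.9770 / 0.1118 = 162.1564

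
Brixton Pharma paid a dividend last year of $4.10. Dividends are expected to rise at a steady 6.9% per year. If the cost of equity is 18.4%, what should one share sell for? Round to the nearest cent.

$38.11

Gordon growth model: P₀ = D₁/(r − g). D₁ = 4.10 × (1 + 0.069) = 4.3829.
P₀ = 4.3829 / (0.184 − 0.069) = 4.3829 / 0.115 = 38.1122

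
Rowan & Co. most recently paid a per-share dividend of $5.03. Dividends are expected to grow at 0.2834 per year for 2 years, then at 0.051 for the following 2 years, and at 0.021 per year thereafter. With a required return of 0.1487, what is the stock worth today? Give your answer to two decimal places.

Three-stage DDM. Project D₁…D_4; terminal Gordon value at t=4 with g = 0.021; discount at r = 0.1487.
D_1 = 6.4555
D_2 = 8.2850
D_3 = 8.7075
D_4 = 9.1516
TV_4 = 9.3438/(0.1487−0.021) = 73.1699
P₀ = Σ Dₜ/(1+r)ᵗ + TV_4/(1+r)^4 = 64.9245

$64.92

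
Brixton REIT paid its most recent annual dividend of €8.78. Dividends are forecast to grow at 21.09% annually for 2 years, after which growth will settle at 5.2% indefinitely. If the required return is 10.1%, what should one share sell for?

Two-stage DDM. Project D₁…D_2 at 0.2109, terminal growth 0.052, discount at r = 0.101.
D_1 = 10.6317
D_2 = 12.8739
Terminal value at t=2: TV = D_3/(r−g) = 13.5434/(0.101−0.052) = 276.3954
P₀ = 10.6317/(1+0.101)^1 + 12.8739/(1+0.101)^2 + 276.3954/(1+0.101)^2 = 248.2879

€248.29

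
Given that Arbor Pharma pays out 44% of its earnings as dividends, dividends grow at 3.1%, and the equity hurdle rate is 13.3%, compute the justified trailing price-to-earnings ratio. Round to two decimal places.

Justified trailing P/E = b(1+g)/(r−g) = 0.44×(1+0.031)/(0.133−0.031) = 4.4475

4.45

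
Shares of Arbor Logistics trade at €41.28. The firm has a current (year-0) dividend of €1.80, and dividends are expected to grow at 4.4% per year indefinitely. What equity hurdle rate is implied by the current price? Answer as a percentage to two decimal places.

8.95%

Rearranging the constant-growth DDM: r = D₁/P₀ + g.
D₁ = 1.80 × (1 + 0.044) = 1.8792.
r = 1.8792 / 41.28 + 0.044 = 0.04552 + 0.044 = 0.08952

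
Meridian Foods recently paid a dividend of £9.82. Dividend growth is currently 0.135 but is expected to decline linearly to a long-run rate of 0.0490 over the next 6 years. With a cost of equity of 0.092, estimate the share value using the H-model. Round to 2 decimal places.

£298.48

H-model: P₀ = D₀[(1+g_L) + H(g_S−g_L)]/(r−g_L), with H = 6/2 = 3.
P₀ = 9.82 × [(1+0.049) + 3×(0.135−0.049)] / (0.092−0.049)
   = 9.82 × 1.3070 / 0.043 = 298.4823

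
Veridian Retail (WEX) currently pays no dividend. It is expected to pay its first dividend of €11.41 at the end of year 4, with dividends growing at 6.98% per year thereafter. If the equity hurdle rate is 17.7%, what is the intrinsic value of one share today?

€65.28

Deferred-dividend DDM. At t=3 the remaining stream is a growing perpetuity with first payment D_4 = 11.41.
V_3 = D_4/(r−g) = 11.41/(0.177−0.0698) = 106.4366
P₀ = V_3/(1+r)^3 = 106.4366/(1+0.177)^3 = 65.2772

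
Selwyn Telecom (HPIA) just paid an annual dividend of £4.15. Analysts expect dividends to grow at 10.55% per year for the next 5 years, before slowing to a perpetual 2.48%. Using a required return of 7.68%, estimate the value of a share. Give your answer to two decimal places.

Two-stage DDM. Project D₁…D_5 at 0.1055, terminal growth 0.0248, discount at r = 0.0768.
D_1 = 4.5878
D_2 = 5.0718
D_3 = 5.6069
D_4 = 6.1984
D_5 = 6.8524
Terminal value at t=5: TV = D_6/(r−g) = 7.0223/(0.0768−0.0248) = 135.0447
P₀ = 4.5878/(1+0.0768)^1 + 5.0718/(1+0.0768)^2 + 5.6069/(1+0.0768)^3 + 6.1984/(1+0.0768)^4 + 6.8524/(1+0.0768)^5 + 135.0447/(1+0.0768)^5 = 115.7523

£115.75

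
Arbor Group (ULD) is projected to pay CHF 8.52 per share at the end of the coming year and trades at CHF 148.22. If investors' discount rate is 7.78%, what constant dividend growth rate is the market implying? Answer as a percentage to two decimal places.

From P₀ = D₁/(r − g), the implied growth is g = r − D₁/P₀.
g = 0.0778 − 8.52/148.22 = 0.0778 − 0.05748 = 0.02032

2.03%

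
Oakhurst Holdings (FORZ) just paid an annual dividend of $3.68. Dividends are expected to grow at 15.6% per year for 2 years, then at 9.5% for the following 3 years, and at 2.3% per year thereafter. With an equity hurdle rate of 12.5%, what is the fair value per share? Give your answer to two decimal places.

$54.65

Three-stage DDM. Project D₁…D_5; terminal Gordon value at t=5 with g = 0.023; discount at r = 0.125.
D_1 = 4.2541
D_2 = 4.9177
D_3 = 5.3849
D_4 = 5.8965
D_5 = 6.4566
TV_5 = 6.6051/(0.125−0.023) = 64.7562
P₀ = Σ Dₜ/(1+r)ᵗ + TV_5/(1+r)^5 = 54.6482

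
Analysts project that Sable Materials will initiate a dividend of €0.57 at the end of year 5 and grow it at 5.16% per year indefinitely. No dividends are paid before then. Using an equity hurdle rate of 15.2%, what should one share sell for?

€3.22

Deferred-dividend DDM. At t=4 the remaining stream is a growing perpetuity with first payment D_5 = 0.57.
V_4 = D_5/(r−g) = 0.57/(0.152−0.0516) = 5.6773
P₀ = V_4/(1+r)^4 = 5.6773/(1+0.152)^4 = 3.2235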